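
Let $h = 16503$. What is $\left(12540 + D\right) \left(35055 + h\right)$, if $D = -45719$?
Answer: $-1710642882$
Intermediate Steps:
$\left(12540 + D\right) \left(35055 + h\right) = \left(12540 - 45719\right) \left(35055 + 16503\right) = \left(-33179\right) 51558 = -1710642882$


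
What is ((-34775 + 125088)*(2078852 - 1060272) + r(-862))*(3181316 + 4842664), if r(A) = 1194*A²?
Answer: 745252900085622480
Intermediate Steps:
((-34775 + 125088)*(2078852 - 1060272) + r(-862))*(3181316 + 4842664) = ((-34775 + 125088)*(2078852 - 1060272) + 1194*(-862)²)*(3181316 + 4842664) = (90313*1018580 + 1194*743044)*8023980 = (91991015540 + 887194536)*8023980 = 92878210076*8023980 = 745252900085622480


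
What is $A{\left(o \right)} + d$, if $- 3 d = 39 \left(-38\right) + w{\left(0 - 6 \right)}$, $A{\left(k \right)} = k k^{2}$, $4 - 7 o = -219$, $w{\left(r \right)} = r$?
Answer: $\frac{11259695}{343} \approx 32827.0$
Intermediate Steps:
$o = \frac{223}{7}$ ($o = \frac{4}{7} - - \frac{219}{7} = \frac{4}{7} + \frac{219}{7} = \frac{223}{7} \approx 31.857$)
$A{\left(k \right)} = k^{3}$
$d = 496$ ($d = - \frac{39 \left(-38\right) + \left(0 - 6\right)}{3} = - \frac{-1482 + \left(0 - 6\right)}{3} = - \frac{-1482 - 6}{3} = \left(- \frac{1}{3}\right) \left(-1488\right) = 496$)
$A{\left(o \right)} + d = \left(\frac{223}{7}\right)^{3} + 496 = \frac{11089567}{343} + 496 = \frac{11259695}{343}$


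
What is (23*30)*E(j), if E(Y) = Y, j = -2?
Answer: -1380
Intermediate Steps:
(23*30)*E(j) = (23*30)*(-2) = 690*(-2) = -1380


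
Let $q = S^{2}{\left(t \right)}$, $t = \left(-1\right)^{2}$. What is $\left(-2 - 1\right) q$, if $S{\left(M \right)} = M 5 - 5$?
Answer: $0$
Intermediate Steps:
$t = 1$
$S{\left(M \right)} = -5 + 5 M$ ($S{\left(M \right)} = 5 M - 5 = -5 + 5 M$)
$q = 0$ ($q = \left(-5 + 5 \cdot 1\right)^{2} = \left(-5 + 5\right)^{2} = 0^{2} = 0$)
$\left(-2 - 1\right) q = \left(-2 - 1\right) 0 = \left(-3\right) 0 = 0$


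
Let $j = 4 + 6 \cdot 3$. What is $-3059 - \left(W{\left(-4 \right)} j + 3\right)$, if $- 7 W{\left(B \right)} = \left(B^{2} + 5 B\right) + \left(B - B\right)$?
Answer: $- \frac{21522}{7} \approx -3074.6$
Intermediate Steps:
$W{\left(B \right)} = - \frac{5 B}{7} - \frac{B^{2}}{7}$ ($W{\left(B \right)} = - \frac{\left(B^{2} + 5 B\right) + \left(B - B\right)}{7} = - \frac{\left(B^{2} + 5 B\right) + 0}{7} = - \frac{B^{2} + 5 B}{7} = - \frac{5 B}{7} - \frac{B^{2}}{7}$)
$j = 22$ ($j = 4 + 18 = 22$)
$-3059 - \left(W{\left(-4 \right)} j + 3\right) = -3059 - \left(\left(- \frac{1}{7}\right) \left(-4\right) \left(5 - 4\right) 22 + 3\right) = -3059 - \left(\left(- \frac{1}{7}\right) \left(-4\right) 1 \cdot 22 + 3\right) = -3059 - \left(\frac{4}{7} \cdot 22 + 3\right) = -3059 - \left(\frac{88}{7} + 3\right) = -3059 - \frac{109}{7} = - \frac{21522}{7}$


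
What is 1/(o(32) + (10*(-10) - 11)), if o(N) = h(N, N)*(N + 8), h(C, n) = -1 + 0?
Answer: -1/151 ≈ -0.0066225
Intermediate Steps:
h(C, n) = -1
o(N) = -8 - N (o(N) = -(N + 8) = -(8 + N) = -8 - N)
1/(o(32) + (10*(-10) - 11)) = 1/((-8 - 1*32) + (10*(-10) - 11)) = 1/((-8 - 32) + (-100 - 11)) = 1/(-40 - 111) = 1/(-151) = -1/151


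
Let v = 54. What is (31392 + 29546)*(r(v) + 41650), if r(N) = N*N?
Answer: 2715762908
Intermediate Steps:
r(N) = N**2
(31392 + 29546)*(r(v) + 41650) = (31392 + 29546)*(54**2 + 41650) = 60938*(2916 + 41650) = 60938*44566 = 2715762908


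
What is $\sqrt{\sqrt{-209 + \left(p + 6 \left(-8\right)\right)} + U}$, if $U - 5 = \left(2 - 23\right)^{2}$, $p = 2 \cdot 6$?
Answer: $\sqrt{446 + 7 i \sqrt{5}} \approx 21.122 + 0.3705 i$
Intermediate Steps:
$p = 12$
$U = 446$ ($U = 5 + \left(2 - 23\right)^{2} = 5 + \left(-21\right)^{2} = 5 + 441 = 446$)
$\sqrt{\sqrt{-209 + \left(p + 6 \left(-8\right)\right)} + U} = \sqrt{\sqrt{-209 + \left(12 + 6 \left(-8\right)\right)} + 446} = \sqrt{\sqrt{-209 + \left(12 - 48\right)} + 446} = \sqrt{\sqrt{-209 - 36} + 446} = \sqrt{\sqrt{-245} + 446} = \sqrt{7 i \sqrt{5} + 446} = \sqrt{446 + 7 i \sqrt{5}}$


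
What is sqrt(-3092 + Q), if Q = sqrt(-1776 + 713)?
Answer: sqrt(-3092 + I*sqrt(1063)) ≈ 0.2932 + 55.607*I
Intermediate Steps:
Q = I*sqrt(1063) (Q = sqrt(-1063) = I*sqrt(1063) ≈ 32.604*I)
sqrt(-3092 + Q) = sqrt(-3092 + I*sqrt(1063))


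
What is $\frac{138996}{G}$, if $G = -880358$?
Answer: $- \frac{69498}{440179} \approx -0.15789$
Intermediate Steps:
$\frac{138996}{G} = \frac{138996}{-880358} = 138996 \left(- \frac{1}{880358}\right) = - \frac{69498}{440179}$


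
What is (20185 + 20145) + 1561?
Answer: 41891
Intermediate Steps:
(20185 + 20145) + 1561 = 40330 + 1561 = 41891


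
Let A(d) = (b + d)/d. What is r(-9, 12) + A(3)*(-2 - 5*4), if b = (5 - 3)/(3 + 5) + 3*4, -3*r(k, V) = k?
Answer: -653/6 ≈ -108.83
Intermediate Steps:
r(k, V) = -k/3
b = 49/4 (b = 2/8 + 12 = 2*(⅛) + 12 = ¼ + 12 = 49/4 ≈ 12.250)
A(d) = (49/4 + d)/d
r(-9, 12) + A(3)*(-2 - 5*4) = -⅓*(-9) + ((49/4 + 3)/3)*(-2 - 5*4) = 3 + ((⅓)*(61/4))*(-2 - 20) = 3 + (61/12)*(-22) = 3 - 671/6 = -653/6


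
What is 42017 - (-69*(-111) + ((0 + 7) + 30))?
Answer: 34321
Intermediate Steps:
42017 - (-69*(-111) + ((0 + 7) + 30)) = 42017 - (7659 + (7 + 30)) = 42017 - (7659 + 37) = 42017 - 1*7696 = 42017 - 7696 = 34321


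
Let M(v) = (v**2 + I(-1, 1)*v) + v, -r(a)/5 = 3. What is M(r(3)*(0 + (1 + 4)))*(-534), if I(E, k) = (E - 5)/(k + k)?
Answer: -3083850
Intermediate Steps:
r(a) = -15 (r(a) = -5*3 = -15)
I(E, k) = (-5 + E)/(2*k) (I(E, k) = (-5 + E)/((2*k)) = (-5 + E)*(1/(2*k)) = (-5 + E)/(2*k))
M(v) = v**2 - 2*v (M(v) = (v**2 + ((1/2)*(-5 - 1)/1)*v) + v = (v**2 + ((1/2)*1*(-6))*v) + v = (v**2 - 3*v) + v = v**2 - 2*v)
M(r(3)*(0 + (1 + 4)))*(-534) = ((-15*(0 + (1 + 4)))*(-2 - 15*(0 + (1 + 4))))*(-534) = ((-15*(0 + 5))*(-2 - 15*(0 + 5)))*(-534) = ((-15*5)*(-2 - 15*5))*(-534) = -75*(-2 - 75)*(-534) = -75*(-77)*(-534) = 5775*(-534) = -3083850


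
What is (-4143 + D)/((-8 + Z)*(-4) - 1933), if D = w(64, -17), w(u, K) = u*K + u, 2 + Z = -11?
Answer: 5167/1849 ≈ 2.7945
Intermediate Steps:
Z = -13 (Z = -2 - 11 = -13)
w(u, K) = u + K*u (w(u, K) = K*u + u = u + K*u)
D = -1024 (D = 64*(1 - 17) = 64*(-16) = -1024)
(-4143 + D)/((-8 + Z)*(-4) - 1933) = (-4143 - 1024)/((-8 - 13)*(-4) - 1933) = -5167/(-21*(-4) - 1933) = -5167/(84 - 1933) = -5167/(-1849) = -5167*(-1/1849) = 5167/1849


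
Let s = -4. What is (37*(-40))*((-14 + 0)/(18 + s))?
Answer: 1480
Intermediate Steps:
(37*(-40))*((-14 + 0)/(18 + s)) = (37*(-40))*((-14 + 0)/(18 - 4)) = -(-20720)/14 = -1480*(-1) = 1480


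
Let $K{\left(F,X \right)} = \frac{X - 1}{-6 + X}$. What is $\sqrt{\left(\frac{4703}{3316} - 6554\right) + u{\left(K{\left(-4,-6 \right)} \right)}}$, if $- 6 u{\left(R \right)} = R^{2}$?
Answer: $\frac{i \sqrt{23344805453478}}{59688} \approx 80.948 i$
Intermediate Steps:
$K{\left(F,X \right)} = \frac{-1 + X}{-6 + X}$
$u{\left(R \right)} = - \frac{R^{2}}{6}$
$\sqrt{\left(\frac{4703}{3316} - 6554\right) + u{\left(K{\left(-4,-6 \right)} \right)}} = \sqrt{\left(\frac{4703}{3316} - 6554\right) - \frac{\left(\frac{-1 - 6}{-6 - 6}\right)^{2}}{6}} = \sqrt{\left(4703 \cdot \frac{1}{3316} - 6554\right) - \frac{\left(\frac{1}{-12} \left(-7\right)\right)^{2}}{6}} = \sqrt{\left(\frac{4703}{3316} - 6554\right) - \frac{\left(\left(- \frac{1}{12}\right) \left(-7\right)\right)^{2}}{6}} = \sqrt{- \frac{21728361}{3316} - \frac{\left(\frac{7}{12}\right)^{2}}{6}} = \sqrt{- \frac{21728361}{3316} - \frac{49}{864}} = \sqrt{- \frac{4693366597}{716256}} = \frac{i \sqrt{23344805453478}}{59688}$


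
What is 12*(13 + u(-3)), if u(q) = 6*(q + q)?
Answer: -276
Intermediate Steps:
u(q) = 12*q (u(q) = 6*(2*q) = 12*q)
12*(13 + u(-3)) = 12*(13 + 12*(-3)) = 12*(13 - 36) = 12*(-23) = -276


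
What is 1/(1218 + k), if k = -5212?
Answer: -1/3994 ≈ -0.00025038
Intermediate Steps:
1/(1218 + k) = 1/(1218 - 5212) = 1/(-3994) = -1/3994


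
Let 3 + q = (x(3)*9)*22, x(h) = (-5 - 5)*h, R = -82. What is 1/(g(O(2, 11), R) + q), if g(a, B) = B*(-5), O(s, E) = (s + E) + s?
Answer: -1/5533 ≈ -0.00018073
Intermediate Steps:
x(h) = -10*h
O(s, E) = E + 2*s (O(s, E) = (E + s) + s = E + 2*s)
g(a, B) = -5*B
q = -5943 (q = -3 + (-10*3*9)*22 = -3 - 30*9*22 = -3 - 270*22 = -3 - 5940 = -5943)
1/(g(O(2, 11), R) + q) = 1/(-5*(-82) - 5943) = 1/(410 - 5943) = 1/(-5533) = -1/5533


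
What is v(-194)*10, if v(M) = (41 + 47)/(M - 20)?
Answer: -440/107 ≈ -4.1122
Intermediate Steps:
v(M) = 88/(-20 + M)
v(-194)*10 = (88/(-20 - 194))*10 = (88/(-214))*10 = (88*(-1/214))*10 = -44/107*10 = -440/107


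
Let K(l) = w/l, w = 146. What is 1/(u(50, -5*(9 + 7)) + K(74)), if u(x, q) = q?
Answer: -37/2887 ≈ -0.012816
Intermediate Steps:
K(l) = 146/l
1/(u(50, -5*(9 + 7)) + K(74)) = 1/(-5*(9 + 7) + 146/74) = 1/(-5*16 + 146*(1/74)) = 1/(-80 + 73/37) = 1/(-2887/37) = -37/2887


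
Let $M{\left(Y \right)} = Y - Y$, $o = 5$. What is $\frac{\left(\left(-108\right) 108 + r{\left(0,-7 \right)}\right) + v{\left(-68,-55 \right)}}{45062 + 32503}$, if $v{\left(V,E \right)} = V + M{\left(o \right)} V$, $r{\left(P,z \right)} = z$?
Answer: $- \frac{3913}{25855} \approx -0.15134$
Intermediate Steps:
$M{\left(Y \right)} = 0$
$v{\left(V,E \right)} = V$ ($v{\left(V,E \right)} = V + 0 V = V + 0 = V$)
$\frac{\left(\left(-108\right) 108 + r{\left(0,-7 \right)}\right) + v{\left(-68,-55 \right)}}{45062 + 32503} = \frac{\left(\left(-108\right) 108 - 7\right) - 68}{45062 + 32503} = \frac{\left(-11664 - 7\right) - 68}{77565} = \left(-11671 - 68\right) \frac{1}{77565} = \left(-11739\right) \frac{1}{77565} = - \frac{3913}{25855}$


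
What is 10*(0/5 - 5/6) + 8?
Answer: -⅓ ≈ -0.33333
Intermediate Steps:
10*(0/5 - 5/6) + 8 = 10*(0*(⅕) - 5*⅙) + 8 = 10*(0 - ⅚) + 8 = 10*(-⅚) + 8 = -25/3 + 8 = -⅓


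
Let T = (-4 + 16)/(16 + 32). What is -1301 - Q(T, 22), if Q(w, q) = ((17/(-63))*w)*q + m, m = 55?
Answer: -170669/126 ≈ -1354.5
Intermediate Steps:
T = 1/4 (T = 12/48 = 12*(1/48) = 1/4 ≈ 0.25000)
Q(w, q) = 55 - 17*q*w/63 (Q(w, q) = ((17/(-63))*w)*q + 55 = ((17*(-1/63))*w)*q + 55 = (-17*w/63)*q + 55 = -17*q*w/63 + 55 = 55 - 17*q*w/63)
-1301 - Q(T, 22) = -1301 - (55 - 17/63*22*1/4) = -1301 - (55 - 187/126) = -1301 - 1*6743/126 = -1301 - 6743/126 = -170669/126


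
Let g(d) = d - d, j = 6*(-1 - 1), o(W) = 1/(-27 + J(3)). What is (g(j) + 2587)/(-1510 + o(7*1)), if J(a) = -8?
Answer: -90545/52851 ≈ -1.7132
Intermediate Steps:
o(W) = -1/35 (o(W) = 1/(-27 - 8) = 1/(-35) = -1/35)
j = -12 (j = 6*(-2) = -12)
g(d) = 0
(g(j) + 2587)/(-1510 + o(7*1)) = (0 + 2587)/(-1510 - 1/35) = 2587/(-52851/35) = 2587*(-35/52851) = -90545/52851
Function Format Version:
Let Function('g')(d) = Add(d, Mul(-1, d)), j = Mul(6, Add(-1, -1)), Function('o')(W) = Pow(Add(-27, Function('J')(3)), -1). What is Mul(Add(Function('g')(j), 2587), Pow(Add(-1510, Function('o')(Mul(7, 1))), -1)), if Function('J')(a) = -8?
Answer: Rational(-90545, 52851) ≈ -1.7132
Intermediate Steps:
Function('o')(W) = Rational(-1, 35) (Function('o')(W) = Pow(Add(-27, -8), -1) = Pow(-35, -1) = Rational(-1, 35))
j = -12 (j = Mul(6, -2) = -12)
Function('g')(d) = 0
Mul(Add(Function('g')(j), 2587), Pow(Add(-1510, Function('o')(Mul(7, 1))), -1)) = Mul(Add(0, 2587), Pow(Add(-1510, Rational(-1, 35)), -1)) = Mul(2587, Pow(Rational(-52851, 35), -1)) = Mul(2587, Rational(-35, 52851)) = Rational(-90545, 52851)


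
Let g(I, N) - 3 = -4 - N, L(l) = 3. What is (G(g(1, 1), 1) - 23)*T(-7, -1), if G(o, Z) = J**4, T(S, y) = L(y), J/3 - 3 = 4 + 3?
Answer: 2429931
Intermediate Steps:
J = 30 (J = 9 + 3*(4 + 3) = 9 + 3*7 = 9 + 21 = 30)
g(I, N) = -1 - N (g(I, N) = 3 + (-4 - N) = -1 - N)
T(S, y) = 3
G(o, Z) = 810000 (G(o, Z) = 30**4 = 810000)
(G(g(1, 1), 1) - 23)*T(-7, -1) = (810000 - 23)*3 = 809977*3 = 2429931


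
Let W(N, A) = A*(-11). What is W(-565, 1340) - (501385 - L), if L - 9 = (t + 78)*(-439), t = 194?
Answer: -635524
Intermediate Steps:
W(N, A) = -11*A
L = -119399 (L = 9 + (194 + 78)*(-439) = 9 + 272*(-439) = 9 - 119408 = -119399)
W(-565, 1340) - (501385 - L) = -11*1340 - (501385 - 1*(-119399)) = -14740 - (501385 + 119399) = -14740 - 1*620784 = -14740 - 620784 = -635524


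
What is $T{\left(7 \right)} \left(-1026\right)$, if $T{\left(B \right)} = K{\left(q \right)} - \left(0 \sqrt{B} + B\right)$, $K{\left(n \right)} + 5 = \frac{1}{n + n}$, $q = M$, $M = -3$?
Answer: $12483$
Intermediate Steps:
$q = -3$
$K{\left(n \right)} = -5 + \frac{1}{2 n}$ ($K{\left(n \right)} = -5 + \frac{1}{n + n} = -5 + \frac{1}{2 n}$)
$T{\left(B \right)} = - \frac{31}{6} - B$ ($T{\left(B \right)} = \left(-5 + \frac{1}{2 \left(-3\right)}\right) - \left(0 \sqrt{B} + B\right) = \left(-5 + \frac{1}{2} \left(- \frac{1}{3}\right)\right) - \left(0 + B\right) = \left(-5 - \frac{1}{6}\right) - B = - \frac{31}{6} - B$)
$T{\left(7 \right)} \left(-1026\right) = \left(- \frac{31}{6} - 7\right) \left(-1026\right) = \left(- \frac{73}{6}\right) \left(-1026\right) = 12483$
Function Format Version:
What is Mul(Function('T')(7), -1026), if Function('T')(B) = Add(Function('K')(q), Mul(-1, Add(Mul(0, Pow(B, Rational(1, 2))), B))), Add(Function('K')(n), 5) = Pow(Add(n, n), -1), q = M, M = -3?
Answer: 12483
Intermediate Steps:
q = -3
Function('K')(n) = Add(-5, Mul(Rational(1, 2), Pow(n, -1))) (Function('K')(n) = Add(-5, Pow(Add(n, n), -1)) = Add(-5, Pow(Mul(2, n), -1)) = Add(-5, Mul(Rational(1, 2), Pow(n, -1))))
Function('T')(B) = Add(Rational(-31, 6), Mul(-1, B)) (Function('T')(B) = Add(Add(-5, Mul(Rational(1, 2), Pow(-3, -1))), Mul(-1, Add(Mul(0, Pow(B, Rational(1, 2))), B))) = Add(Add(-5, Mul(Rational(1, 2), Rational(-1, 3))), Mul(-1, Add(0, B))) = Add(Add(-5, Rational(-1, 6)), Mul(-1, B)) = Add(Rational(-31, 6), Mul(-1, B)))
Mul(Function('T')(7), -1026) = Mul(Add(Rational(-31, 6), Mul(-1, 7)), -1026) = Mul(Add(Rational(-31, 6), -7), -1026) = Mul(Rational(-73, 6), -1026) = 12483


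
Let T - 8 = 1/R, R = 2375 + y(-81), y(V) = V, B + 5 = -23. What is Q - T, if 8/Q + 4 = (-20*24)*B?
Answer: -61643139/7705546 ≈ -7.9998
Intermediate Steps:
B = -28 (B = -5 - 23 = -28)
Q = 2/3359 (Q = 8/(-4 - 20*24*(-28)) = 8/(-4 - 480*(-28)) = 8/(-4 + 13440) = 8/13436 = 8*(1/13436) = 2/3359 ≈ 0.00059542)
R = 2294 (R = 2375 - 81 = 2294)
T = 18353/2294 (T = 8 + 1/2294 = 18353/2294 ≈ 8.0004)
Q - T = 2/3359 - 1*18353/2294 = 2/3359 - 18353/2294 = -61643139/7705546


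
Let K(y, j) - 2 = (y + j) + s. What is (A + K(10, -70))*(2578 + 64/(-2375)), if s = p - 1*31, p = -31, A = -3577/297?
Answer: -240113376862/705375 ≈ -3.4041e+5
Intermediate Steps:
A = -3577/297 (A = -3577*1/297 = -3577/297 ≈ -12.044)
s = -62 (s = -31 - 1*31 = -31 - 31 = -62)
K(y, j) = -60 + j + y (K(y, j) = 2 + ((y + j) - 62) = 2 + ((j + y) - 62) = 2 + (-62 + j + y) = -60 + j + y)
(A + K(10, -70))*(2578 + 64/(-2375)) = (-3577/297 + (-60 - 70 + 10))*(2578 + 64/(-2375)) = (-3577/297 - 120)*(2578 + 64*(-1/2375)) = -39217*(2578 - 64/2375)/297 = -39217/297*6122686/2375 = -240113376862/705375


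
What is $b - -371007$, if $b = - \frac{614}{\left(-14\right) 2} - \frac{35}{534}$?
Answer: $\frac{693452945}{1869} \approx 3.7103 \cdot 10^{5}$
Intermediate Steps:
$b = \frac{40862}{1869}$ ($b = - \frac{614}{-28} - \frac{35}{534} = \left(-614\right) \left(- \frac{1}{28}\right) - \frac{35}{534} = \frac{307}{14} - \frac{35}{534} = \frac{40862}{1869} \approx 21.863$)
$b - -371007 = \frac{40862}{1869} - -371007 = \frac{40862}{1869} + 371007 = \frac{693452945}{1869}$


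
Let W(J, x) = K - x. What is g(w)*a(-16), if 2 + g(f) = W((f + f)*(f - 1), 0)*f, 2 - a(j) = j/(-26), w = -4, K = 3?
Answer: -252/13 ≈ -19.385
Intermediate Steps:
W(J, x) = 3 - x
a(j) = 2 + j/26 (a(j) = 2 - j/(-26) = 2 - j*(-1)/26 = 2 - (-1)*j/26 = 2 + j/26)
g(f) = -2 + 3*f (g(f) = -2 + (3 - 1*0)*f = -2 + (3 + 0)*f = -2 + 3*f)
g(w)*a(-16) = (-2 + 3*(-4))*(2 + (1/26)*(-16)) = (-2 - 12)*(2 - 8/13) = -14*18/13 = -252/13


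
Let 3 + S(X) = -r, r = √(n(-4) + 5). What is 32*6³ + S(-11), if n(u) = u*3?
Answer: 6909 - I*√7 ≈ 6909.0 - 2.6458*I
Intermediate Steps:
n(u) = 3*u
r = I*√7 (r = √(3*(-4) + 5) = √(-12 + 5) = √(-7) = I*√7 ≈ 2.6458*I)
S(X) = -3 - I*√7
32*6³ + S(-11) = 32*6³ + (-3 - I*√7) = 32*216 + (-3 - I*√7) = 6912 + (-3 - I*√7) = 6909 - I*√7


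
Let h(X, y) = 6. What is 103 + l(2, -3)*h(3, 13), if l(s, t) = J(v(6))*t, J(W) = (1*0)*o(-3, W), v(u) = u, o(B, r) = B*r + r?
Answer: 103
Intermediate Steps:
o(B, r) = r + B*r
J(W) = 0 (J(W) = (1*0)*(W*(1 - 3)) = 0*(W*(-2)) = 0*(-2*W) = 0)
l(s, t) = 0 (l(s, t) = 0*t = 0)
103 + l(2, -3)*h(3, 13) = 103 + 0*6 = 103 + 0 = 103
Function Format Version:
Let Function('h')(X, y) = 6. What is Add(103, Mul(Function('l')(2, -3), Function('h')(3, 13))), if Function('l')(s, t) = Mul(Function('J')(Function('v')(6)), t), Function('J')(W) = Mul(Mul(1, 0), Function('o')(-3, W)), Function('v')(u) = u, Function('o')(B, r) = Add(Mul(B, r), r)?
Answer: 103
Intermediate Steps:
Function('o')(B, r) = Add(r, Mul(B, r))
Function('J')(W) = 0 (Function('J')(W) = Mul(Mul(1, 0), Mul(W, Add(1, -3))) = Mul(0, Mul(W, -2)) = Mul(0, Mul(-2, W)) = 0)
Function('l')(s, t) = 0 (Function('l')(s, t) = Mul(0, t) = 0)
Add(103, Mul(Function('l')(2, -3), Function('h')(3, 13))) = Add(103, Mul(0, 6)) = Add(103, 0) = 103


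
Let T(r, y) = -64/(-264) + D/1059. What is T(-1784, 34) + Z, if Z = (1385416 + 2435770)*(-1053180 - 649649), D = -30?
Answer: -75798019978672412/11649 ≈ -6.5068e+12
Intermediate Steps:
Z = -6506826335194 (Z = 3821186*(-1702829) = -6506826335194)
T(r, y) = 2494/11649 (T(r, y) = -64/(-264) - 30/1059 = -64*(-1/264) - 30*1/1059 = 8/33 - 10/353 = 2494/11649)
T(-1784, 34) + Z = 2494/11649 - 6506826335194 = -75798019978672412/11649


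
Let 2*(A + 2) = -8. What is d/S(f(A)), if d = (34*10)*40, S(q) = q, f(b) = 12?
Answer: 3400/3 ≈ 1133.3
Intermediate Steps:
A = -6 (A = -2 + (½)*(-8) = -2 - 4 = -6)
d = 13600 (d = 340*40 = 13600)
d/S(f(A)) = 13600/12 = 13600*(1/12) = 3400/3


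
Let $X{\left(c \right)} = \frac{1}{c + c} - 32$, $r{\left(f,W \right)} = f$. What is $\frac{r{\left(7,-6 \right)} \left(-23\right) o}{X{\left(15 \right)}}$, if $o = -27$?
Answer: $- \frac{18630}{137} \approx -135.99$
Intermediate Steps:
$X{\left(c \right)} = -32 + \frac{1}{2 c}$ ($X{\left(c \right)} = \frac{1}{2 c} - 32 = -32 + \frac{1}{2 c}$)
$\frac{r{\left(7,-6 \right)} \left(-23\right) o}{X{\left(15 \right)}} = \frac{7 \left(-23\right) \left(-27\right)}{-32 + \frac{1}{2 \cdot 15}} = \frac{\left(-161\right) \left(-27\right)}{-32 + \frac{1}{2} \cdot \frac{1}{15}} = \frac{4347}{-32 + \frac{1}{30}} = \frac{4347}{- \frac{959}{30}} = 4347 \left(- \frac{30}{959}\right) = - \frac{18630}{137}$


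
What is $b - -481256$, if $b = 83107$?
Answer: $564363$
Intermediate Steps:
$b - -481256 = 83107 - -481256 = 83107 + 481256 = 564363$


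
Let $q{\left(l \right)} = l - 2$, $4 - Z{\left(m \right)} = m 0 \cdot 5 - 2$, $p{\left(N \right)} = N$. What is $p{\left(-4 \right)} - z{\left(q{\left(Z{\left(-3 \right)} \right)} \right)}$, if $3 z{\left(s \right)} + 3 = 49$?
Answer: $- \frac{58}{3} \approx -19.333$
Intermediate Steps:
$Z{\left(m \right)} = 6$ ($Z{\left(m \right)} = 4 - \left(m 0 \cdot 5 - 2\right) = 4 - \left(m 0 - 2\right) = 4 - \left(0 - 2\right) = 4 - -2 = 4 + 2 = 6$)
$q{\left(l \right)} = -2 + l$
$z{\left(s \right)} = \frac{46}{3}$ ($z{\left(s \right)} = -1 + \frac{1}{3} \cdot 49 = -1 + \frac{49}{3} = \frac{46}{3}$)
$p{\left(-4 \right)} - z{\left(q{\left(Z{\left(-3 \right)} \right)} \right)} = -4 - \frac{46}{3} = - \frac{58}{3}$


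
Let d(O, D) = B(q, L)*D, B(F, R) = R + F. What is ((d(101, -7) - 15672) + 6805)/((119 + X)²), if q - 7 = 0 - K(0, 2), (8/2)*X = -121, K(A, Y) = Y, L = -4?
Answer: -141984/126025 ≈ -1.1266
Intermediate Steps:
X = -121/4 (X = (¼)*(-121) = -121/4 ≈ -30.250)
q = 5 (q = 7 + (0 - 1*2) = 7 + (0 - 2) = 7 - 2 = 5)
B(F, R) = F + R
d(O, D) = D (d(O, D) = (5 - 4)*D = 1*D = D)
((d(101, -7) - 15672) + 6805)/((119 + X)²) = ((-7 - 15672) + 6805)/((119 - 121/4)²) = (-15679 + 6805)/((355/4)²) = -8874/126025/16 = -8874*16/126025 = -141984/126025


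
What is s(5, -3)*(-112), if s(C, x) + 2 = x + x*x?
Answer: -448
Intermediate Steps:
s(C, x) = -2 + x + x**2 (s(C, x) = -2 + (x + x*x) = -2 + (x + x**2) = -2 + x + x**2)
s(5, -3)*(-112) = (-2 - 3 + (-3)**2)*(-112) = (-2 - 3 + 9)*(-112) = 4*(-112) = -448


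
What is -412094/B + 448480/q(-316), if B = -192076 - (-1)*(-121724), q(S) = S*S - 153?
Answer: 90910016041/15643400700 ≈ 5.8114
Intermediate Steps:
q(S) = -153 + S**2 (q(S) = S**2 - 153 = -153 + S**2)
B = -313800 (B = -192076 - 1*121724 = -192076 - 121724 = -313800)
-412094/B + 448480/q(-316) = -412094/(-313800) + 448480/(-153 + (-316)**2) = -412094*(-1/313800) + 448480/(-153 + 99856) = 206047/156900 + 448480/99703 = 90910016041/15643400700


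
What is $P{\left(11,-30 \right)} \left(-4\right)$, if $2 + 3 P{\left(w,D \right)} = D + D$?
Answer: $\frac{248}{3} \approx 82.667$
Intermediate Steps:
$P{\left(w,D \right)} = - \frac{2}{3} + \frac{2 D}{3}$ ($P{\left(w,D \right)} = - \frac{2}{3} + \frac{D + D}{3} = - \frac{2}{3} + \frac{2 D}{3}$)
$P{\left(11,-30 \right)} \left(-4\right) = \left(- \frac{2}{3} + \frac{2}{3} \left(-30\right)\right) \left(-4\right) = \left(- \frac{2}{3} - 20\right) \left(-4\right) = \left(- \frac{62}{3}\right) \left(-4\right) = \frac{248}{3}$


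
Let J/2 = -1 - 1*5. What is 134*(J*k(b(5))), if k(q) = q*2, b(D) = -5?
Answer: 16080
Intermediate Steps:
k(q) = 2*q
J = -12 (J = 2*(-1 - 1*5) = 2*(-1 - 5) = 2*(-6) = -12)
134*(J*k(b(5))) = 134*(-24*(-5)) = 134*(-12*(-10)) = 134*120 = 16080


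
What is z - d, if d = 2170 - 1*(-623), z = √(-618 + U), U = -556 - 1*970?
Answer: -2793 + 4*I*√134 ≈ -2793.0 + 46.303*I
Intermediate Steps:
U = -1526 (U = -556 - 970 = -1526)
z = 4*I*√134 (z = √(-618 - 1526) = √(-2144) = 4*I*√134 ≈ 46.303*I)
d = 2793 (d = 2170 + 623 = 2793)
z - d = 4*I*√134 - 1*2793 = 4*I*√134 - 2793 = -2793 + 4*I*√134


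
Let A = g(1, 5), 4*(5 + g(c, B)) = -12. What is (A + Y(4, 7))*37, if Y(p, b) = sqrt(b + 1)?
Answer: -296 + 74*sqrt(2) ≈ -191.35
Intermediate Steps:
g(c, B) = -8 (g(c, B) = -5 + (1/4)*(-12) = -5 - 3 = -8)
Y(p, b) = sqrt(1 + b)
A = -8
(A + Y(4, 7))*37 = (-8 + sqrt(1 + 7))*37 = (-8 + sqrt(8))*37 = (-8 + 2*sqrt(2))*37 = -296 + 74*sqrt(2)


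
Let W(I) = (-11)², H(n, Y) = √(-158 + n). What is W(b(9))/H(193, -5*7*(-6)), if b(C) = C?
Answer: 121*√35/35 ≈ 20.453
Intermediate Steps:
W(I) = 121
W(b(9))/H(193, -5*7*(-6)) = 121/(√(-158 + 193)) = 121/(√35) = 121*(√35/35) = 121*√35/35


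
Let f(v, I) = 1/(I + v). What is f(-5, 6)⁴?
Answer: 1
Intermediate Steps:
f(-5, 6)⁴ = (1/(6 - 5))⁴ = (1/1)⁴ = 1⁴ = 1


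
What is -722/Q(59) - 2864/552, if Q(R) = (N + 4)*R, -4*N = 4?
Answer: -12576/1357 ≈ -9.2675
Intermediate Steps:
N = -1 (N = -¼*4 = -1)
Q(R) = 3*R (Q(R) = (-1 + 4)*R = 3*R)
-722/Q(59) - 2864/552 = -722/(3*59) - 2864/552 = -722/177 - 2864*1/552 = -722*1/177 - 358/69 = -722/177 - 358/69 = -12576/1357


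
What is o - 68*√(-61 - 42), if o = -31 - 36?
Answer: -67 - 68*I*√103 ≈ -67.0 - 690.13*I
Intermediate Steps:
o = -67
o - 68*√(-61 - 42) = -67 - 68*√(-61 - 42) = -67 - 68*I*√103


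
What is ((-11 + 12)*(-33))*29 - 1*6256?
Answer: -7213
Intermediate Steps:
((-11 + 12)*(-33))*29 - 1*6256 = (1*(-33))*29 - 6256 = -33*29 - 6256 = -957 - 6256 = -7213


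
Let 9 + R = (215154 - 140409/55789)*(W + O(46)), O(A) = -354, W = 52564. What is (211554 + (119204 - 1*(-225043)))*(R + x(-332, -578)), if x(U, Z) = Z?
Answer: 348309977823799342827/55789 ≈ 6.2433e+15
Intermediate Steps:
R = 626681124622269/55789 (R = -9 + (215154 - 140409/55789)*(52564 - 354) = -9 + (215154 - 140409*1/55789)*52210 = -9 + (215154 - 140409/55789)*52210 = -9 + (12003086097/55789)*52210 = -9 + 626681125124370/55789 = 626681124622269/55789 ≈ 1.1233e+10)
(211554 + (119204 - 1*(-225043)))*(R + x(-332, -578)) = (211554 + (119204 - 1*(-225043)))*(626681124622269/55789 - 578) = (211554 + (119204 + 225043))*(626681092376227/55789) = (211554 + 344247)*(626681092376227/55789) = 555801*(626681092376227/55789) = 348309977823799342827/55789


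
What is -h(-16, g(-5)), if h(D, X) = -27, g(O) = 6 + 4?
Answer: 27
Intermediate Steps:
g(O) = 10
-h(-16, g(-5)) = -1*(-27) = 27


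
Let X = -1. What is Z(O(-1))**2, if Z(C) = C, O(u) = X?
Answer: 1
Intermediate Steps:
O(u) = -1
Z(O(-1))**2 = (-1)**2 = 1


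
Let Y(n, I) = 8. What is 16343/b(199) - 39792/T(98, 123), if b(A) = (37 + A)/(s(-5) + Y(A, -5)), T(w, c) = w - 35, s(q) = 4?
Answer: 4187/21 ≈ 199.38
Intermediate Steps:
T(w, c) = -35 + w
b(A) = 37/12 + A/12 (b(A) = (37 + A)/(4 + 8) = (37 + A)/12 = (37 + A)*(1/12) = 37/12 + A/12)
16343/b(199) - 39792/T(98, 123) = 16343/(37/12 + (1/12)*199) - 39792/(-35 + 98) = 16343/(37/12 + 199/12) - 39792/63 = 16343/(59/3) - 39792*1/63 = 16343*(3/59) - 13264/21 = 831 - 13264/21 = 4187/21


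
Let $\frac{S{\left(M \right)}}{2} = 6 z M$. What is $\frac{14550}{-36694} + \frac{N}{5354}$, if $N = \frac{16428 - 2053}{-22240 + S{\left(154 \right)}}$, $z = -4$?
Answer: $- \frac{1154440509325}{2910746559616} \approx -0.39661$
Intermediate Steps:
$S{\left(M \right)} = - 48 M$ ($S{\left(M \right)} = 2 \cdot 6 \left(-4\right) M = 2 \left(- 24 M\right) = - 48 M$)
$N = - \frac{14375}{29632}$ ($N = \frac{16428 - 2053}{-22240 - 7392} = \frac{14375}{-22240 - 7392} = \frac{14375}{-29632} = 14375 \left(- \frac{1}{29632}\right) = - \frac{14375}{29632} \approx -0.48512$)
$\frac{14550}{-36694} + \frac{N}{5354} = \frac{14550}{-36694} - \frac{14375}{29632 \cdot 5354} = 14550 \left(- \frac{1}{36694}\right) - \frac{14375}{158649728} = - \frac{7275}{18347} - \frac{14375}{158649728} = - \frac{1154440509325}{2910746559616}$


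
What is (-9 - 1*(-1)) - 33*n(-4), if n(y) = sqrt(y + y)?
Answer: -8 - 66*I*sqrt(2) ≈ -8.0 - 93.338*I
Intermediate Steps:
n(y) = sqrt(2)*sqrt(y) (n(y) = sqrt(2*y) = sqrt(2)*sqrt(y))
(-9 - 1*(-1)) - 33*n(-4) = (-9 - 1*(-1)) - 33*sqrt(2)*sqrt(-4) = (-9 + 1) - 33*sqrt(2)*2*I = -8 - 66*I*sqrt(2)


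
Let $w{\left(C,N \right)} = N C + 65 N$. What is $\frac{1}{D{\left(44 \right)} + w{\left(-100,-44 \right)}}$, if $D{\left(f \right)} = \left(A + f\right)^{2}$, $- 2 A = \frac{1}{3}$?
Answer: $\frac{36}{124609} \approx 0.0002889$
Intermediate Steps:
$A = - \frac{1}{6}$ ($A = - \frac{1}{2 \cdot 3} = \left(- \frac{1}{2}\right) \frac{1}{3} = - \frac{1}{6} \approx -0.16667$)
$w{\left(C,N \right)} = 65 N + C N$ ($w{\left(C,N \right)} = C N + 65 N = 65 N + C N$)
$D{\left(f \right)} = \left(- \frac{1}{6} + f\right)^{2}$
$\frac{1}{D{\left(44 \right)} + w{\left(-100,-44 \right)}} = \frac{1}{\frac{\left(-1 + 6 \cdot 44\right)^{2}}{36} - 44 \left(65 - 100\right)} = \frac{1}{\frac{\left(-1 + 264\right)^{2}}{36} - -1540} = \frac{1}{\frac{263^{2}}{36} + 1540} = \frac{1}{\frac{1}{36} \cdot 69169 + 1540} = \frac{1}{\frac{69169}{36} + 1540} = \frac{1}{\frac{124609}{36}} = \frac{36}{124609}$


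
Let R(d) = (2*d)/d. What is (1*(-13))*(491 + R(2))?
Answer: -6409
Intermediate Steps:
R(d) = 2
(1*(-13))*(491 + R(2)) = (1*(-13))*(491 + 2) = -13*493 = -6409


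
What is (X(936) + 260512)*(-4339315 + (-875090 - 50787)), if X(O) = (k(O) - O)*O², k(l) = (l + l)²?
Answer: -16160754129624387840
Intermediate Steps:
k(l) = 4*l² (k(l) = (2*l)² = 4*l²)
X(O) = O²*(-O + 4*O²) (X(O) = (4*O² - O)*O² = (-O + 4*O²)*O² = O²*(-O + 4*O²))
(X(936) + 260512)*(-4339315 + (-875090 - 50787)) = (936³*(-1 + 4*936) + 260512)*(-4339315 + (-875090 - 50787)) = (820025856*(-1 + 3744) + 260512)*(-4339315 - 925877) = (820025856*3743 + 260512)*(-5265192) = (3069356779008 + 260512)*(-5265192) = 3069357039520*(-5265192) = -16160754129624387840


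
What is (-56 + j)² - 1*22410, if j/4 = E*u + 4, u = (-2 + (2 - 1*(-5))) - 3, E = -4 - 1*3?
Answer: -13194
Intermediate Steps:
E = -7 (E = -4 - 3 = -7)
u = 2 (u = (-2 + (2 + 5)) - 3 = (-2 + 7) - 3 = 5 - 3 = 2)
j = -40 (j = 4*(-7*2 + 4) = 4*(-14 + 4) = 4*(-10) = -40)
(-56 + j)² - 1*22410 = (-56 - 40)² - 1*22410 = (-96)² - 22410 = 9216 - 22410 = -13194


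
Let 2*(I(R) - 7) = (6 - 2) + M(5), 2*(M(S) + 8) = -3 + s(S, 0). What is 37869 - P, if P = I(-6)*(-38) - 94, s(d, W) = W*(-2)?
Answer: 76249/2 ≈ 38125.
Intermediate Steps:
s(d, W) = -2*W
M(S) = -19/2 (M(S) = -8 + (-3 - 2*0)/2 = -8 + (-3 + 0)/2 = -8 + (½)*(-3) = -8 - 3/2 = -19/2)
I(R) = 17/4 (I(R) = 7 + ((6 - 2) - 19/2)/2 = 7 + (4 - 19/2)/2 = 7 + (½)*(-11/2) = 7 - 11/4 = 17/4)
P = -511/2 (P = (17/4)*(-38) - 94 = -323/2 - 94 = -511/2 ≈ -255.50)
37869 - P = 37869 - 1*(-511/2) = 37869 + 511/2 = 76249/2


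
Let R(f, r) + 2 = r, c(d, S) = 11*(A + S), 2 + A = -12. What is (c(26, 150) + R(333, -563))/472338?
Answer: 931/472338 ≈ 0.0019710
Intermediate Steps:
A = -14 (A = -2 - 12 = -14)
c(d, S) = -154 + 11*S (c(d, S) = 11*(-14 + S) = -154 + 11*S)
R(f, r) = -2 + r
(c(26, 150) + R(333, -563))/472338 = ((-154 + 11*150) + (-2 - 563))/472338 = ((-154 + 1650) - 565)*(1/472338) = (1496 - 565)*(1/472338) = 931*(1/472338) = 931/472338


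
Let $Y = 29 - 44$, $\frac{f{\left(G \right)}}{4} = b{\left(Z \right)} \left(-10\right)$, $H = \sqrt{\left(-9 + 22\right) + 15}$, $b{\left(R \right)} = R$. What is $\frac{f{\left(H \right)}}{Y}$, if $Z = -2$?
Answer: $- \frac{16}{3} \approx -5.3333$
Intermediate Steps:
$H = 2 \sqrt{7}$ ($H = \sqrt{13 + 15} = \sqrt{28} = 2 \sqrt{7} \approx 5.2915$)
$f{\left(G \right)} = 80$ ($f{\left(G \right)} = 4 \left(\left(-2\right) \left(-10\right)\right) = 4 \cdot 20 = 80$)
$Y = -15$ ($Y = 29 - 44 = -15$)
$\frac{f{\left(H \right)}}{Y} = \frac{80}{-15} = 80 \left(- \frac{1}{15}\right) = - \frac{16}{3}$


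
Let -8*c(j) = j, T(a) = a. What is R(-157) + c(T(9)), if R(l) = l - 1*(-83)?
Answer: -601/8 ≈ -75.125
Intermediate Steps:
R(l) = 83 + l (R(l) = l + 83 = 83 + l)
c(j) = -j/8
R(-157) + c(T(9)) = (83 - 157) - ⅛*9 = -74 - 9/8 = -601/8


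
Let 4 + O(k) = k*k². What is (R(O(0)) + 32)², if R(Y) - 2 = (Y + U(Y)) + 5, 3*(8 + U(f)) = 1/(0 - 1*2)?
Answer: 25921/36 ≈ 720.03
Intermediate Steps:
O(k) = -4 + k³ (O(k) = -4 + k*k² = -4 + k³)
U(f) = -49/6 (U(f) = -8 + 1/(3*(0 - 1*2)) = -8 + 1/(3*(0 - 2)) = -8 + (⅓)/(-2) = -8 + (⅓)*(-½) = -8 - ⅙ = -49/6)
R(Y) = -7/6 + Y (R(Y) = 2 + ((Y - 49/6) + 5) = 2 + ((-49/6 + Y) + 5) = 2 + (-19/6 + Y) = -7/6 + Y)
(R(O(0)) + 32)² = ((-7/6 + (-4 + 0³)) + 32)² = ((-7/6 + (-4 + 0)) + 32)² = ((-7/6 - 4) + 32)² = (-31/6 + 32)² = (161/6)² = 25921/36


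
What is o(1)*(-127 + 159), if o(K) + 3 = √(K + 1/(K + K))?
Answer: -96 + 16*√6 ≈ -56.808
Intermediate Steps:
o(K) = -3 + √(K + 1/(2*K)) (o(K) = -3 + √(K + 1/(K + K)) = -3 + √(K + 1/(2*K)))
o(1)*(-127 + 159) = (-3 + √(2/1 + 4*1)/2)*(-127 + 159) = (-3 + √(2*1 + 4)/2)*32 = (-3 + √(2 + 4)/2)*32 = (-3 + √6/2)*32 = -96 + 16*√6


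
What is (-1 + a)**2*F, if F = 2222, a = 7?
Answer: 79992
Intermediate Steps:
(-1 + a)**2*F = (-1 + 7)**2*2222 = 6**2*2222 = 36*2222 = 79992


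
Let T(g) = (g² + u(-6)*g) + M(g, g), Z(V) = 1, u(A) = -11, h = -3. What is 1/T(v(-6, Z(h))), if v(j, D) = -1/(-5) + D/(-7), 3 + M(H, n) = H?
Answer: -1225/4371 ≈ -0.28026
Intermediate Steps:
M(H, n) = -3 + H
v(j, D) = ⅕ - D/7 (v(j, D) = -1*(-⅕) + D*(-⅐) = ⅕ - D/7)
T(g) = -3 + g² - 10*g (T(g) = (g² - 11*g) + (-3 + g) = -3 + g² - 10*g)
1/T(v(-6, Z(h))) = 1/(-3 + (⅕ - ⅐*1)² - 10*(⅕ - ⅐*1)) = 1/(-3 + (⅕ - ⅐)² - 10*(⅕ - ⅐)) = 1/(-3 + (2/35)² - 10*2/35) = 1/(-3 + 4/1225 - 4/7) = 1/(-4371/1225) = -1225/4371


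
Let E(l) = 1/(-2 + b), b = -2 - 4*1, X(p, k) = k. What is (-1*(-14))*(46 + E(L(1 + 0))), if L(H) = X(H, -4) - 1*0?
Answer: 2569/4 ≈ 642.25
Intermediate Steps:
L(H) = -4 (L(H) = -4 - 1*0 = -4 + 0 = -4)
b = -6 (b = -2 - 4 = -6)
E(l) = -⅛ (E(l) = 1/(-2 - 6) = 1/(-8) = -⅛)
(-1*(-14))*(46 + E(L(1 + 0))) = (-1*(-14))*(46 - ⅛) = 14*(367/8) = 2569/4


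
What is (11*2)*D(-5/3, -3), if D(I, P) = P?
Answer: -66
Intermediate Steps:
(11*2)*D(-5/3, -3) = (11*2)*(-3) = 22*(-3) = -66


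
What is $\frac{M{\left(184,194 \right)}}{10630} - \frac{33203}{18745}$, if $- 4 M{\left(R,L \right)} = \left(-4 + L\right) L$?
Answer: $- \frac{105136613}{39851870} \approx -2.6382$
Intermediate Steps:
$M{\left(R,L \right)} = - \frac{L \left(-4 + L\right)}{4}$ ($M{\left(R,L \right)} = - \frac{\left(-4 + L\right) L}{4} = - \frac{L \left(-4 + L\right)}{4}$)
$\frac{M{\left(184,194 \right)}}{10630} - \frac{33203}{18745} = \frac{\frac{1}{4} \cdot 194 \left(4 - 194\right)}{10630} - \frac{33203}{18745} = \frac{1}{4} \cdot 194 \left(4 - 194\right) \frac{1}{10630} - \frac{33203}{18745} = \frac{1}{4} \cdot 194 \left(-190\right) \frac{1}{10630} - \frac{33203}{18745} = \left(-9215\right) \frac{1}{10630} - \frac{33203}{18745} = - \frac{1843}{2126} - \frac{33203}{18745} = - \frac{105136613}{39851870}$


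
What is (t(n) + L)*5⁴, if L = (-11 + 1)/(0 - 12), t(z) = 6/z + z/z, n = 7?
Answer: 70625/42 ≈ 1681.5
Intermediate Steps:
t(z) = 1 + 6/z (t(z) = 6/z + 1 = 1 + 6/z)
L = ⅚ (L = -10/(-12) = -10*(-1/12) = ⅚ ≈ 0.83333)
(t(n) + L)*5⁴ = ((6 + 7)/7 + ⅚)*5⁴ = ((⅐)*13 + ⅚)*625 = (13/7 + ⅚)*625 = (113/42)*625 = 70625/42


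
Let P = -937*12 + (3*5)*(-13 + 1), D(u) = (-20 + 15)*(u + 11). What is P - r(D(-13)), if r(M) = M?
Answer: -11434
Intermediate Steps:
D(u) = -55 - 5*u (D(u) = -5*(11 + u) = -55 - 5*u)
P = -11424 (P = -11244 + 15*(-12) = -11244 - 180 = -11424)
P - r(D(-13)) = -11424 - (-55 - 5*(-13)) = -11424 - (-55 + 65) = -11424 - 1*10 = -11424 - 10 = -11434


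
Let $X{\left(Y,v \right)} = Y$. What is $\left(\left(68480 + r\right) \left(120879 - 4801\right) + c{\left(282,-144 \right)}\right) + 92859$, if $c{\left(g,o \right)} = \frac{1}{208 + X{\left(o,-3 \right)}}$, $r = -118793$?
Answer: $- \frac{373768931519}{64} \approx -5.8401 \cdot 10^{9}$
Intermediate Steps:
$c{\left(g,o \right)} = \frac{1}{208 + o}$
$\left(\left(68480 + r\right) \left(120879 - 4801\right) + c{\left(282,-144 \right)}\right) + 92859 = \left(\left(68480 - 118793\right) \left(120879 - 4801\right) + \frac{1}{208 - 144}\right) + 92859 = \left(\left(-50313\right) 116078 + \frac{1}{64}\right) + 92859 = \left(-5840232414 + \frac{1}{64}\right) + 92859 = - \frac{373774874495}{64} + 92859 = - \frac{373768931519}{64}$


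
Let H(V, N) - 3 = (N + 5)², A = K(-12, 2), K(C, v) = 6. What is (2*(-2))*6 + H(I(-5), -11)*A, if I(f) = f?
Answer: 210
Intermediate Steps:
A = 6
H(V, N) = 3 + (5 + N)² (H(V, N) = 3 + (N + 5)² = 3 + (5 + N)²)
(2*(-2))*6 + H(I(-5), -11)*A = (2*(-2))*6 + (3 + (5 - 11)²)*6 = -4*6 + (3 + (-6)²)*6 = -24 + (3 + 36)*6 = -24 + 39*6 = -24 + 234 = 210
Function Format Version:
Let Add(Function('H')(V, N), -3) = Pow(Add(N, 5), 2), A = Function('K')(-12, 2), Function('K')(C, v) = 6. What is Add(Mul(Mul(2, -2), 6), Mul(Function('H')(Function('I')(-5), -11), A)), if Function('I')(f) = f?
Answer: 210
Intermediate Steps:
A = 6
Function('H')(V, N) = Add(3, Pow(Add(5, N), 2)) (Function('H')(V, N) = Add(3, Pow(Add(N, 5), 2)) = Add(3, Pow(Add(5, N), 2)))
Add(Mul(Mul(2, -2), 6), Mul(Function('H')(Function('I')(-5), -11), A)) = Add(Mul(Mul(2, -2), 6), Mul(Add(3, Pow(Add(5, -11), 2)), 6)) = Add(Mul(-4, 6), Mul(Add(3, Pow(-6, 2)), 6)) = Add(-24, Mul(Add(3, 36), 6)) = Add(-24, Mul(39, 6)) = Add(-24, 234) = 210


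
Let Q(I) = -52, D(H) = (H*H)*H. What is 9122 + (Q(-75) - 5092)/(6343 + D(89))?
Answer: 811072865/88914 ≈ 9122.0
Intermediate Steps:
D(H) = H³ (D(H) = H²*H = H³)
9122 + (Q(-75) - 5092)/(6343 + D(89)) = 9122 + (-52 - 5092)/(6343 + 89³) = 9122 - 5144/(6343 + 704969) = 9122 - 5144/711312 = 9122 - 5144*1/711312 = 9122 - 643/88914 = 811072865/88914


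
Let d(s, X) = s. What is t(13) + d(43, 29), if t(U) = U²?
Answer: 212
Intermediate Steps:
t(13) + d(43, 29) = 13² + 43 = 169 + 43 = 212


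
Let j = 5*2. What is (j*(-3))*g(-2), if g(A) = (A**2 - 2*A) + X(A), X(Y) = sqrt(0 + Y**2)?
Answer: -300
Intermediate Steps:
X(Y) = sqrt(Y**2)
j = 10
g(A) = A**2 + sqrt(A**2) - 2*A (g(A) = (A**2 - 2*A) + sqrt(A**2) = A**2 + sqrt(A**2) - 2*A)
(j*(-3))*g(-2) = (10*(-3))*((-2)**2 + sqrt((-2)**2) - 2*(-2)) = -30*(4 + sqrt(4) + 4) = -30*(4 + 2 + 4) = -30*10 = -300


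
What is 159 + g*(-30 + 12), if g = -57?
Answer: 1185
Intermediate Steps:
159 + g*(-30 + 12) = 159 - 57*(-30 + 12) = 159 - 57*(-18) = 159 + 1026 = 1185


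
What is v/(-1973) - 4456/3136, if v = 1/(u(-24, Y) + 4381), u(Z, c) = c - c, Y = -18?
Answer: -4814548533/3388335496 ≈ -1.4209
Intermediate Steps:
u(Z, c) = 0
v = 1/4381 (v = 1/(0 + 4381) = 1/4381 ≈ 0.00022826)
v/(-1973) - 4456/3136 = (1/4381)/(-1973) - 4456/3136 = (1/4381)*(-1/1973) - 4456*1/3136 = -1/8643713 - 557/392 = -4814548533/3388335496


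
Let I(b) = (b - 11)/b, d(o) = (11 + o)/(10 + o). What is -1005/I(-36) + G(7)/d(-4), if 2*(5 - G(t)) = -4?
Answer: -35898/47 ≈ -763.79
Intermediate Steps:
d(o) = (11 + o)/(10 + o)
G(t) = 7 (G(t) = 5 - ½*(-4) = 5 + 2 = 7)
I(b) = (-11 + b)/b
-1005/I(-36) + G(7)/d(-4) = -1005*(-36/(-11 - 36)) + 7/(((11 - 4)/(10 - 4))) = -1005/((-1/36*(-47))) + 7/((7/6)) = -1005/47/36 + 7/(((⅙)*7)) = -1005*36/47 + 7/(7/6) = -36180/47 + 7*(6/7) = -36180/47 + 6 = -35898/47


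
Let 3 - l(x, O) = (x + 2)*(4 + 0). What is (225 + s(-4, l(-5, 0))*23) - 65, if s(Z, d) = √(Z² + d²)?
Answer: 160 + 23*√241 ≈ 517.06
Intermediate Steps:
l(x, O) = -5 - 4*x (l(x, O) = 3 - (x + 2)*(4 + 0) = 3 - (2 + x)*4 = 3 - (8 + 4*x) = 3 + (-8 - 4*x) = -5 - 4*x)
(225 + s(-4, l(-5, 0))*23) - 65 = (225 + √((-4)² + (-5 - 4*(-5))²)*23) - 65 = (225 + √(16 + (-5 + 20)²)*23) - 65 = (225 + √(16 + 15²)*23) - 65 = (225 + √(16 + 225)*23) - 65 = (225 + √241*23) - 65 = (225 + 23*√241) - 65 = 160 + 23*√241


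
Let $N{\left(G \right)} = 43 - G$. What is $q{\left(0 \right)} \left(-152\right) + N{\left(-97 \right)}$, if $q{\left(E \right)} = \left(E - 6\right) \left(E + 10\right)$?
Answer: $9260$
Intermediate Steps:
$q{\left(E \right)} = \left(-6 + E\right) \left(10 + E\right)$
$q{\left(0 \right)} \left(-152\right) + N{\left(-97 \right)} = \left(-60 + 0^{2} + 4 \cdot 0\right) \left(-152\right) + \left(43 - -97\right) = \left(-60 + 0 + 0\right) \left(-152\right) + \left(43 + 97\right) = \left(-60\right) \left(-152\right) + 140 = 9120 + 140 = 9260$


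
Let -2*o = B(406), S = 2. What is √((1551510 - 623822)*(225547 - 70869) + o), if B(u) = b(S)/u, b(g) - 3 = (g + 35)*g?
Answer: 9*√5959385159217/58 ≈ 3.7880e+5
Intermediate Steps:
b(g) = 3 + g*(35 + g) (b(g) = 3 + (g + 35)*g = 3 + (35 + g)*g = 3 + g*(35 + g))
B(u) = 77/u (B(u) = (3 + 2² + 35*2)/u = (3 + 4 + 70)/u = 77/u)
o = -11/116 (o = -77/(2*406) = -½*11/58 = -11/116 ≈ -0.094828)
√((1551510 - 623822)*(225547 - 70869) + o) = √((1551510 - 623822)*(225547 - 70869) - 11/116) = √(927688*154678 - 11/116) = √(143492924464 - 11/116) = √(16645179237813/116) = 9*√5959385159217/58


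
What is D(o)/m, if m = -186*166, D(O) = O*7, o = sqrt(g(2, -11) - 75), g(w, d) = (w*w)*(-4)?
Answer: -7*I*sqrt(91)/30876 ≈ -0.0021627*I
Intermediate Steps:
g(w, d) = -4*w**2 (g(w, d) = w**2*(-4) = -4*w**2)
o = I*sqrt(91) (o = sqrt(-4*2**2 - 75) = sqrt(-4*4 - 75) = sqrt(-16 - 75) = sqrt(-91) = I*sqrt(91) ≈ 9.5394*I)
D(O) = 7*O
m = -30876
D(o)/m = (7*(I*sqrt(91)))/(-30876) = (7*I*sqrt(91))*(-1/30876) = -7*I*sqrt(91)/30876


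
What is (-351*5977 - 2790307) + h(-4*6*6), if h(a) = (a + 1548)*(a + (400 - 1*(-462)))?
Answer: -3880162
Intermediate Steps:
h(a) = (862 + a)*(1548 + a) (h(a) = (1548 + a)*(a + (400 + 462)) = (1548 + a)*(a + 862) = (1548 + a)*(862 + a) = (862 + a)*(1548 + a))
(-351*5977 - 2790307) + h(-4*6*6) = (-351*5977 - 2790307) + (1334376 + (-4*6*6)**2 + 2410*(-4*6*6)) = (-2097927 - 2790307) + (1334376 + (-24*6)**2 + 2410*(-24*6)) = -4888234 + (1334376 + (-144)**2 + 2410*(-144)) = -4888234 + (1334376 + 20736 - 347040) = -4888234 + 1008072 = -3880162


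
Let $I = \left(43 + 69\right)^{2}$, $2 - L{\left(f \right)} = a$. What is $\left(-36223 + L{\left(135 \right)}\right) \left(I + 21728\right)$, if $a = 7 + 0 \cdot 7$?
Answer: $-1241606016$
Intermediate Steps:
$a = 7$ ($a = 7 + 0 = 7$)
$L{\left(f \right)} = -5$ ($L{\left(f \right)} = 2 - 7 = -5$)
$I = 12544$ ($I = 112^{2} = 12544$)
$\left(-36223 + L{\left(135 \right)}\right) \left(I + 21728\right) = \left(-36223 - 5\right) \left(12544 + 21728\right) = \left(-36228\right) 34272 = -1241606016$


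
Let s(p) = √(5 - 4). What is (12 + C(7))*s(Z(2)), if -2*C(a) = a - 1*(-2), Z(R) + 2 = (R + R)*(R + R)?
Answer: 15/2 ≈ 7.5000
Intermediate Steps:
Z(R) = -2 + 4*R² (Z(R) = -2 + (R + R)*(R + R) = -2 + (2*R)*(2*R) = -2 + 4*R²)
C(a) = -1 - a/2 (C(a) = -(a - 1*(-2))/2 = -(a + 2)/2 = -(2 + a)/2 = -1 - a/2)
s(p) = 1 (s(p) = √1 = 1)
(12 + C(7))*s(Z(2)) = (12 + (-1 - ½*7))*1 = (12 + (-1 - 7/2))*1 = (12 - 9/2)*1 = (15/2)*1 = 15/2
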